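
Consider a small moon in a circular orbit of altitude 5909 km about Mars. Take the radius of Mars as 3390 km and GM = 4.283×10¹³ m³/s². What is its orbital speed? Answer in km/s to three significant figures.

v ≈ 2.15 km/s

r = 3390 + 5909 = 9299.0 km = 9.2990×10⁶ m.
For a circular orbit v = √(μ/r) = √(4.283×10¹³ / 9.299×10⁶) = √(4.606×10⁶) = 2146 m/s.
That is 2.146 km/s.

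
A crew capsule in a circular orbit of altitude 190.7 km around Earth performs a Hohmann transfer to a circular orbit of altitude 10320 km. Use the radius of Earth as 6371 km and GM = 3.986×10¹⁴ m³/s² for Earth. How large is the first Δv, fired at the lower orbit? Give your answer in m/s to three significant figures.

r₁ = 6371 + 190.7 = 6561.7 km = 6.5617×10⁶ m.
r₂ = 6371 + 10320 = 16691 km = 1.6691×10⁷ m.
Transfer ellipse a_t = (r₁ + r₂)/2 = 1.163×10⁷ m.
At r₁: circular v_c1 = √(μ/r₁) = 7794 m/s; transfer-perigee v_p = √[μ(2/r₁ − 1/a_t)] = 9339 m/s.
Δv₁ = v_p − v_c1 = 1545 m/s.

Δv ≈ 1540 m/s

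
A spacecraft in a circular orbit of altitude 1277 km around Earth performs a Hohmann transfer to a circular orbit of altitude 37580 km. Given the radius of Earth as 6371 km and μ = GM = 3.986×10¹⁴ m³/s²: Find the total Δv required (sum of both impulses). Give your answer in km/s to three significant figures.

r₁ = 6371 + 1277 = 7648.0 km = 7.6480×10⁶ m.
r₂ = 6371 + 37580 = 43951 km = 4.3951×10⁷ m.
Transfer ellipse a_t = (r₁ + r₂)/2 = 2.580×10⁷ m.
At r₁: circular v_c1 = √(μ/r₁) = 7219 m/s; transfer-perigee v_p = √[μ(2/r₁ − 1/a_t)] = 9423 m/s.
Δv₁ = v_p − v_c1 = 2203 m/s.
At r₂: circular v_c2 = √(μ/r₂) = 3012 m/s; transfer-apogee v_a = √[μ(2/r₂ − 1/a_t)] = 1640 m/s.
Δv₂ = v_c2 − v_a = 1372 m/s.
Total Δv = Δv₁ + Δv₂ = 3575 m/s = 3.575 km/s.

Δv_total ≈ 3.58 km/s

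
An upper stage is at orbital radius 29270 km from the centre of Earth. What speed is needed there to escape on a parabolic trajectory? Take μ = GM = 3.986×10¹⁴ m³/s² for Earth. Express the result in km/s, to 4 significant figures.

r = 29270 km = 2.927×10⁷ m.
Escape speed v_esc = √(2μ/r) = √(2 × 3.986×10¹⁴ / 2.927×10⁷) = √(2.724×10⁷) = 5219 m/s.
= 5.219 km/s.

v_esc ≈ 5.219 km/s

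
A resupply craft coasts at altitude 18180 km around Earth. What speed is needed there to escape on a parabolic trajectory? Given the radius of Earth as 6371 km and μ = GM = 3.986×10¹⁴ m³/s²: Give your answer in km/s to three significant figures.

v_esc ≈ 5.70 km/s

r = 6371 + 18180 = 24551 km = 2.4551×10⁷ m.
Escape speed v_esc = √(2μ/r) = √(2 × 3.986×10¹⁴ / 2.455×10⁷) = √(3.247×10⁷) = 5698 m/s.
= 5.698 km/s.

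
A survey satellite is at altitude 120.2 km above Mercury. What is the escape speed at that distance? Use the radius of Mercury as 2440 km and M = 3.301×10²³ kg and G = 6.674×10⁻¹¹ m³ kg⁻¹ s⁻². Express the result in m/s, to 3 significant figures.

v_esc ≈ 4150 m/s

μ = GM = 6.674×10⁻¹¹ × 3.301×10²³ = 2.203×10¹³ m³/s².
r = 2440 + 120.2 = 2560.2 km = 2.5602×10⁶ m.
Escape speed v_esc = √(2μ/r) = √(2 × 2.203×10¹³ / 2.560×10⁶) = √(1.721×10⁷) = 4149 m/s.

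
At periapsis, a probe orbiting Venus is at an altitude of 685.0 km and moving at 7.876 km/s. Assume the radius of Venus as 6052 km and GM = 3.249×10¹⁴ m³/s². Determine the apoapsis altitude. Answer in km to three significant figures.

r_p = 6052 + 685.0 = 6737.0 km = 6.737×10⁶ m.
Specific energy ε = v²/2 − μ/r = -1.721×10⁷ J/kg, so a = −μ/(2ε) = 9.439×10⁶ m.
The apsides satisfy r_p + r_a = 2a, so the apoapsis radius is 2a − r_p = 1.214×10⁷ m = 12141 km.
Apoapsis altitude = 12141 − 6052 = 6089.0 km.

apoapsis altitude ≈ 6090 km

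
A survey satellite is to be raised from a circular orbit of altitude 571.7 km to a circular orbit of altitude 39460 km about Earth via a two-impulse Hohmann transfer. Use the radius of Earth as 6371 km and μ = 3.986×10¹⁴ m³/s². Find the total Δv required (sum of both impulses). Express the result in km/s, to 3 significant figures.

Δv_total ≈ 3.85 km/s

r₁ = 6371 + 571.7 = 6942.7 km = 6.9427×10⁶ m.
r₂ = 6371 + 39460 = 45831 km = 4.5831×10⁷ m.
Transfer ellipse a_t = (r₁ + r₂)/2 = 2.639×10⁷ m.
At r₁: circular v_c1 = √(μ/r₁) = 7577 m/s; transfer-perigee v_p = √[μ(2/r₁ − 1/a_t)] = 9986 m/s.
Δv₁ = v_p − v_c1 = 2409 m/s.
At r₂: circular v_c2 = √(μ/r₂) = 2949 m/s; transfer-apogee v_a = √[μ(2/r₂ − 1/a_t)] = 1513 m/s.
Δv₂ = v_c2 − v_a = 1436 m/s.
Total Δv = Δv₁ + Δv₂ = 3845 m/s = 3.845 km/s.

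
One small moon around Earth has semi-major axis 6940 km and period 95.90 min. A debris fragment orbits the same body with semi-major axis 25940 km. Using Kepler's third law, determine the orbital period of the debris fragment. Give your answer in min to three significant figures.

Kepler's third law: T² ∝ a³, so T₂ = T₁ (a₂/a₁)^(3/2).
a₂/a₁ = 3.738, (a₂/a₁)^(3/2) = 7.226.
T₂ = 95.90 × 7.226 = 693.0 min.

T₂ ≈ 693 min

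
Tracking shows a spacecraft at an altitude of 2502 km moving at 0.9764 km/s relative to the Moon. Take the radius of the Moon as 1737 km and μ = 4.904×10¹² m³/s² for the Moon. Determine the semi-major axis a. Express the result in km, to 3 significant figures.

r = 1737 + 2502 = 4239.0 km = 4.239×10⁶ m.
Specific orbital energy ε = v²/2 − μ/r = (976.4)²/2 − 4.904×10¹²/4.239×10⁶ = -6.802×10⁵ J/kg.
Since ε = −μ/(2a), a = −μ/(2ε) = 3.605×10⁶ m = 3604.8 km.

a ≈ 3600 km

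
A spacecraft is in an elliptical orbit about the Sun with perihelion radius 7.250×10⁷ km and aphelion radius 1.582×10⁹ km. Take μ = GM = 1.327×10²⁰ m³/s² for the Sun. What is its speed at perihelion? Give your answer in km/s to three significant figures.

Semi-major axis a = (r_p + r_a)/2 = 8.2725×10⁸ km = 8.272×10¹¹ m.
Vis-viva: v² = μ(2/r − 1/a) = 1.327×10²⁰ × (2.759×10⁻¹¹ − 1.209×10⁻¹²) = 3.500×10⁹ m²/s².
v = 59160 m/s = 59.16 km/s.

v ≈ 59.2 km/s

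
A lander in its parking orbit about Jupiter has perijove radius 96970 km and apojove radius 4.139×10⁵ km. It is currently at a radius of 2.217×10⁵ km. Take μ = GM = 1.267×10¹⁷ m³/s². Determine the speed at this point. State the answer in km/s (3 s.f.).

v ≈ 25.4 km/s

Semi-major axis a = (r_p + r_a)/2 = 2.5544×10⁵ km = 2.554×10⁸ m.
Vis-viva: v² = μ(2/r − 1/a) = 1.267×10¹⁷ × (9.021×10⁻⁹ − 3.915×10⁻⁹) = 6.470×10⁸ m²/s².
v = 25440 m/s = 25.44 km/s.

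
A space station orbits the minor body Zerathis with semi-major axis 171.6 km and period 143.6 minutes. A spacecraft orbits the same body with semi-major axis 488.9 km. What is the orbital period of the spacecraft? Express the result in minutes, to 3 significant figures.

T₂ ≈ 691 minutes

Kepler's third law: T² ∝ a³, so T₂ = T₁ (a₂/a₁)^(3/2).
a₂/a₁ = 2.849, (a₂/a₁)^(3/2) = 4.809.
T₂ = 143.6 × 4.809 = 690.6 minutes.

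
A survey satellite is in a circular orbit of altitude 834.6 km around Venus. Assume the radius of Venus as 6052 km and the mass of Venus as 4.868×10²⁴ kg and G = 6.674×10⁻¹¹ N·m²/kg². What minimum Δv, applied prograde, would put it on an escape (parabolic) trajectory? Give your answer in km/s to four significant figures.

μ = GM = 6.674×10⁻¹¹ × 4.868×10²⁴ = 3.249×10¹⁴ m³/s².
r = 6052 + 834.6 = 6886.6 km = 6.8866×10⁶ m.
Circular speed v_c = √(μ/r) = 6869 m/s.
Escape speed v_esc = √(2μ/r) = √2 × v_c = 9714 m/s.
Δv = v_esc − v_c = 2845 m/s = 2.845 km/s.

Δv ≈ 2.845 km/s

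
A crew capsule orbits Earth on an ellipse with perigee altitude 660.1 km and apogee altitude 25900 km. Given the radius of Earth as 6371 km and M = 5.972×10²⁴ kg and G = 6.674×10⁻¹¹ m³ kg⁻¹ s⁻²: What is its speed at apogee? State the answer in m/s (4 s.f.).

μ = GM = 6.674×10⁻¹¹ × 5.972×10²⁴ = 3.986×10¹⁴ m³/s².
r_p = 6371 + 660.1 = 7031.1 km = 7.0311×10⁶ m.
r_a = 6371 + 25900 = 32271 km = 3.2271×10⁷ m.
Semi-major axis a = (r_p + r_a)/2 = 19651 km = 1.965×10⁷ m.
Vis-viva: v² = μ(2/r − 1/a) = 3.986×10¹⁴ × (6.198×10⁻⁸ − 5.089×10⁻⁸) = 4.419×10⁶ m²/s².
v = 2102 m/s.

v ≈ 2102 m/s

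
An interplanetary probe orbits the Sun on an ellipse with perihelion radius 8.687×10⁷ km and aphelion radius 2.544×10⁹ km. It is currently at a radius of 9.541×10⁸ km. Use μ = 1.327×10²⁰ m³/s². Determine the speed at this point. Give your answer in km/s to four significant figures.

v ≈ 13.31 km/s

Semi-major axis a = (r_p + r_a)/2 = 1.3154×10⁹ km = 1.315×10¹² m.
Vis-viva: v² = μ(2/r − 1/a) = 1.327×10²⁰ × (2.096×10⁻¹² − 7.602×10⁻¹³) = 1.773×10⁸ m²/s².
v = 13310 m/s = 13.31 km/s.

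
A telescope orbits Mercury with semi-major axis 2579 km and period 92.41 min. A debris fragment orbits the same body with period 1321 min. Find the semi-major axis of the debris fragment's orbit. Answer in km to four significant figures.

Kepler's third law: a³ ∝ T², so a₂ = a₁ (T₂/T₁)^(2/3).
T₂/T₁ = 14.29, (T₂/T₁)^(2/3) = 5.890.
a₂ = 2579 × 5.890 = 15190 km.

a₂ ≈ 15190 km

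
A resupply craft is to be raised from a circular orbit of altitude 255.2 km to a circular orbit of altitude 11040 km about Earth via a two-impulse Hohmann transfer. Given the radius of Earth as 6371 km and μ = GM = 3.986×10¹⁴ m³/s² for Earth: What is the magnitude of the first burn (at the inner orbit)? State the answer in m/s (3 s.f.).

r₁ = 6371 + 255.2 = 6626.2 km = 6.6262×10⁶ m.
r₂ = 6371 + 11040 = 17411 km = 1.7411×10⁷ m.
Transfer ellipse a_t = (r₁ + r₂)/2 = 1.202×10⁷ m.
At r₁: circular v_c1 = √(μ/r₁) = 7756 m/s; transfer-perigee v_p = √[μ(2/r₁ − 1/a_t)] = 9335 m/s.
Δv₁ = v_p − v_c1 = 1579 m/s.

Δv ≈ 1580 m/s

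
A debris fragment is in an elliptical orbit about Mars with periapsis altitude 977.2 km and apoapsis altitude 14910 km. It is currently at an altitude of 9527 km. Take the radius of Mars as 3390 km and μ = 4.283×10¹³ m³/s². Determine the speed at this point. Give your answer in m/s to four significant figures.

r_p = 3390 + 977.2 = 4367.2 km = 4.3672×10⁶ m.
r_a = 3390 + 14910 = 18300 km = 1.8300×10⁷ m.
r = 3390 + 9527 = 12917 km = 1.292×10⁷ m.
Semi-major axis a = (r_p + r_a)/2 = 11334 km = 1.133×10⁷ m.
Vis-viva: v² = μ(2/r − 1/a) = 4.283×10¹³ × (1.548×10⁻⁷ − 8.823×10⁻⁸) = 2.853×10⁶ m²/s².
v = 1689 m/s.

v ≈ 1689 m/s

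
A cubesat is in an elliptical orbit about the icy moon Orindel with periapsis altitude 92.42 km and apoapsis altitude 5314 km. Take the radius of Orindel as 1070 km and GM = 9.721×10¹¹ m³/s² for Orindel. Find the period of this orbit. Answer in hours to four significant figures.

T ≈ 12.97 hours

r_p = 1070 + 92.42 = 1162.4 km = 1.1624×10⁶ m.
r_a = 1070 + 5314 = 6384.0 km = 6.3840×10⁶ m.
Semi-major axis a = (r_p + r_a)/2 = (1162.4 + 6384.0)/2 = 3773.2 km = 3.773×10⁶ m.
By Kepler's third law T = 2π√(a³/μ) = 2π × 7.434×10³ = 4.671×10⁴ s.
= 12.97 hours.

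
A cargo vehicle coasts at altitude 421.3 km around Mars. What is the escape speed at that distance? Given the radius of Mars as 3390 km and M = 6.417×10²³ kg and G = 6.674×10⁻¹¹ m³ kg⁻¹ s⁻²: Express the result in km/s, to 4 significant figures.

v_esc ≈ 4.741 km/s

μ = GM = 6.674×10⁻¹¹ × 6.417×10²³ = 4.283×10¹³ m³/s².
r = 3390 + 421.3 = 3811.3 km = 3.8113×10⁶ m.
Escape speed v_esc = √(2μ/r) = √(2 × 4.283×10¹³ / 3.811×10⁶) = √(2.247×10⁷) = 4741 m/s.
= 4.741 km/s.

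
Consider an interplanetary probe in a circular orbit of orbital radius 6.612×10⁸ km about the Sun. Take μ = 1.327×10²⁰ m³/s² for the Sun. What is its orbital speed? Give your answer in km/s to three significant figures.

v ≈ 14.2 km/s

r = 6.612×10⁸ km = 6.612×10¹¹ m.
For a circular orbit v = √(μ/r) = √(1.327×10²⁰ / 6.612×10¹¹) = √(2.007×10⁸) = 14170 m/s.
That is 14.17 km/s.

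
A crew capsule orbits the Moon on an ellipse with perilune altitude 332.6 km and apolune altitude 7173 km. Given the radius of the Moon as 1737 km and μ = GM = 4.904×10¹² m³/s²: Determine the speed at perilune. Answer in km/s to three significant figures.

v ≈ 1.96 km/s

r_p = 1737 + 332.6 = 2069.6 km = 2.0696×10⁶ m.
r_a = 1737 + 7173 = 8910.0 km = 8.9100×10⁶ m.
Semi-major axis a = (r_p + r_a)/2 = 5489.8 km = 5.490×10⁶ m.
Vis-viva: v² = μ(2/r − 1/a) = 4.904×10¹² × (9.664×10⁻⁷ − 1.822×10⁻⁷) = 3.846×10⁶ m²/s².
v = 1961 m/s = 1.961 km/s.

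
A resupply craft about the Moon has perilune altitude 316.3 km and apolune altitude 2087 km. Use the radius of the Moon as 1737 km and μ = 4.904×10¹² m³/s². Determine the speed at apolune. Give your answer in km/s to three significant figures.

v ≈ 0.947 km/s

r_p = 1737 + 316.3 = 2053.3 km = 2.0533×10⁶ m.
r_a = 1737 + 2087 = 3824.0 km = 3.8240×10⁶ m.
Semi-major axis a = (r_p + r_a)/2 = 2938.7 km = 2.939×10⁶ m.
Vis-viva: v² = μ(2/r − 1/a) = 4.904×10¹² × (5.230×10⁻⁷ − 3.403×10⁻⁷) = 8.961×10⁵ m²/s².
v = 946.6 m/s = 0.9466 km/s.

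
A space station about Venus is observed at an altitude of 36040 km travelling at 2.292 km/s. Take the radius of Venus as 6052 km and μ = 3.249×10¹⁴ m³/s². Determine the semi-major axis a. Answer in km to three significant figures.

a ≈ 31900 km

r = 6052 + 36040 = 42092 km = 4.209×10⁷ m.
Specific orbital energy ε = v²/2 − μ/r = (2292)²/2 − 3.249×10¹⁴/4.209×10⁷ = -5.092×10⁶ J/kg.
Since ε = −μ/(2a), a = −μ/(2ε) = 3.190×10⁷ m = 31902 km.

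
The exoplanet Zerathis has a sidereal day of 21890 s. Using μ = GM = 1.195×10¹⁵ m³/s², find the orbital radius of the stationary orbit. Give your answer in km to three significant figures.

A synchronous orbit has period T, so by Kepler's third law a = (μT²/4π²)^(1/3).
μT²/4π² = 1.195×10¹⁵ × (2.189×10⁴)² / 39.48 = 1.450×10²² m³.
a = 2.439×10⁷ m = 24387 km.

r_sync ≈ 24400 km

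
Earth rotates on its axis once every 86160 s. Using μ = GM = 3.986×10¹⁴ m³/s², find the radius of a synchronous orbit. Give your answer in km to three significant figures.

r_sync ≈ 42200 km

A synchronous orbit has period T, so by Kepler's third law a = (μT²/4π²)^(1/3).
μT²/4π² = 3.986×10¹⁴ × (8.616×10⁴)² / 39.48 = 7.495×10²² m³.
a = 4.216×10⁷ m = 42163 km.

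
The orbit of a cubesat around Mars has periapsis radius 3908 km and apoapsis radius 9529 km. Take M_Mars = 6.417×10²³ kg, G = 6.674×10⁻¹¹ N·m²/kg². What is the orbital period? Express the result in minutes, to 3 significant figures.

μ = GM = 6.674×10⁻¹¹ × 6.417×10²³ = 4.283×10¹³ m³/s².
Semi-major axis a = (r_p + r_a)/2 = (3908.0 + 9529.0)/2 = 6718.5 km = 6.718×10⁶ m.
By Kepler's third law T = 2π√(a³/μ) = 2π × 2.661×10³ = 1.672×10⁴ s.
= 278.7 minutes.

T ≈ 279 minutes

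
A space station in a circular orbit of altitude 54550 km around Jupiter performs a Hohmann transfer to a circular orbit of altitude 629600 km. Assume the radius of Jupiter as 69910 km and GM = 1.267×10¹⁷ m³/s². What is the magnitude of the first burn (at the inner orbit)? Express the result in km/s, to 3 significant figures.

Δv ≈ 9.67 km/s

r₁ = 69910 + 54550 = 124460 km = 1.2446×10⁸ m.
r₂ = 69910 + 629600 = 699510 km = 6.9951×10⁸ m.
Transfer ellipse a_t = (r₁ + r₂)/2 = 4.120×10⁸ m.
At r₁: circular v_c1 = √(μ/r₁) = 31910 m/s; transfer-perijove v_p = √[μ(2/r₁ − 1/a_t)] = 41570 m/s.
Δv₁ = v_p − v_c1 = 9669 m/s.
= 9.669 km/s.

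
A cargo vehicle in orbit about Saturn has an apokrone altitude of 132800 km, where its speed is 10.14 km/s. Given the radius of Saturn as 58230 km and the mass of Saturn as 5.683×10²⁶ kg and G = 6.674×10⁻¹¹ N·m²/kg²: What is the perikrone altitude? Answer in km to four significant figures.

μ = GM = 6.674×10⁻¹¹ × 5.683×10²⁶ = 3.793×10¹⁶ m³/s².
r_a = 58230 + 132800 = 1.9103×10⁵ km = 1.910×10⁸ m.
Specific energy ε = v²/2 − μ/r = -1.471×10⁸ J/kg, so a = −μ/(2ε) = 1.289×10⁸ m.
The apsides satisfy r_p + r_a = 2a, so the perikrone radius is 2a − r_a = 6.675×10⁷ m = 66746 km.
Perikrone altitude = 66746 − 58230 = 8516.2 km.

perikrone altitude ≈ 8516 km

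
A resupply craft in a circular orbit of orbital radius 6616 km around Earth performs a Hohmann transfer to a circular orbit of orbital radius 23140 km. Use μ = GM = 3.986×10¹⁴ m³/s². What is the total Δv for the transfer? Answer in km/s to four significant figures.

r₁ = 6616 km = 6.616×10⁶ m.
r₂ = 23140 km = 2.314×10⁷ m.
Transfer ellipse a_t = (r₁ + r₂)/2 = 1.488×10⁷ m.
At r₁: circular v_c1 = √(μ/r₁) = 7762 m/s; transfer-perigee v_p = √[μ(2/r₁ − 1/a_t)] = 9680 m/s.
Δv₁ = v_p − v_c1 = 1918 m/s.
At r₂: circular v_c2 = √(μ/r₂) = 4150 m/s; transfer-apogee v_a = √[μ(2/r₂ − 1/a_t)] = 2768 m/s.
Δv₂ = v_c2 − v_a = 1383 m/s.
Total Δv = Δv₁ + Δv₂ = 3301 m/s = 3.301 km/s.

Δv_total ≈ 3.301 km/s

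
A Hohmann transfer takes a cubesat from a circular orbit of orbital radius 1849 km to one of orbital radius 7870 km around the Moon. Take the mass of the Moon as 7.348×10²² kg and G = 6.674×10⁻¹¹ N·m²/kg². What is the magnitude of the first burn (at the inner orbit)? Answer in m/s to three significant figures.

μ = GM = 6.674×10⁻¹¹ × 7.348×10²² = 4.904×10¹² m³/s².
r₁ = 1849 km = 1.849×10⁶ m.
r₂ = 7870 km = 7.870×10⁶ m.
Transfer ellipse a_t = (r₁ + r₂)/2 = 4.860×10⁶ m.
At r₁: circular v_c1 = √(μ/r₁) = 1629 m/s; transfer-perilune v_p = √[μ(2/r₁ − 1/a_t)] = 2073 m/s.
Δv₁ = v_p − v_c1 = 443.9 m/s.

Δv ≈ 444 m/s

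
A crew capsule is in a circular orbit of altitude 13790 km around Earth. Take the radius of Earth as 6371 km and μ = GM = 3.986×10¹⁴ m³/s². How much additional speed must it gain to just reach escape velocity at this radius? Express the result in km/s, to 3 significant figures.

Δv ≈ 1.84 km/s

r = 6371 + 13790 = 20161 km = 2.0161×10⁷ m.
Circular speed v_c = √(μ/r) = 4446 m/s.
Escape speed v_esc = √(2μ/r) = √2 × v_c = 6288 m/s.
Δv = v_esc − v_c = 1842 m/s = 1.842 km/s.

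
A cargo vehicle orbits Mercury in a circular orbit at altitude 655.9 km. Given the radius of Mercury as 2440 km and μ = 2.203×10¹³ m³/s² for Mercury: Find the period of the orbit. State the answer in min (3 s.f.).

r = 2440 + 655.9 = 3095.9 km = 3.0959×10⁶ m.
Kepler's third law: T = 2π√(r³/μ) = 2π√((3.096×10⁶)³ / 2.203×10¹³).
r³/μ = 1.347×10⁶ s², so T = 2π × 1.161×10³ = 7.292×10³ s.
Converting: 7.292×10³ s ÷ 60.00 = 121.5 min.

T ≈ 122 min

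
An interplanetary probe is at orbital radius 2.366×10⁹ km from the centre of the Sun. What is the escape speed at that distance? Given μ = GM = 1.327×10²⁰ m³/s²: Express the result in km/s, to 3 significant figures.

v_esc ≈ 10.6 km/s

r = 2.366×10⁹ km = 2.366×10¹² m.
Escape speed v_esc = √(2μ/r) = √(2 × 1.327×10²⁰ / 2.366×10¹²) = √(1.122×10⁸) = 10590 m/s.
= 10.59 km/s.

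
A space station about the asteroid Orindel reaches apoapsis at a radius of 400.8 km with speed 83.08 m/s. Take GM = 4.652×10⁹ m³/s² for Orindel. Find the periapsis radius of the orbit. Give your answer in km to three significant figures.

periapsis radius ≈ 170 km

r_a = 4.008×10⁵ m.
Specific energy ε = v²/2 − μ/r = -8.156×10³ J/kg, so a = −μ/(2ε) = 2.852×10⁵ m.
The apsides satisfy r_p + r_a = 2a, so the periapsis radius is 2a − r_a = 1.696×10⁵ m = 169.60 km.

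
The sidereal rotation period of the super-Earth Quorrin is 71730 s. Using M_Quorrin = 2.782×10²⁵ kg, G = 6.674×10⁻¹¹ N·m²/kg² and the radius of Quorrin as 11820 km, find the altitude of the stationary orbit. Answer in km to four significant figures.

μ = GM = 6.674×10⁻¹¹ × 2.782×10²⁵ = 1.857×10¹⁵ m³/s².
A synchronous orbit has period T, so by Kepler's third law a = (μT²/4π²)^(1/3).
μT²/4π² = 1.857×10¹⁵ × (7.173×10⁴)² / 39.48 = 2.420×10²³ m³.
a = 6.232×10⁷ m = 62315 km.
Altitude h = a − R = 62315 − 11820 = 50495 km.

h_sync ≈ 50500 km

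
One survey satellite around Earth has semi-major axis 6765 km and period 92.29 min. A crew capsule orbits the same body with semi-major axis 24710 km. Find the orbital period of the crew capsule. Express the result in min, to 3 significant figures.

T₂ ≈ 644 min

Kepler's third law: T² ∝ a³, so T₂ = T₁ (a₂/a₁)^(3/2).
a₂/a₁ = 3.653, (a₂/a₁)^(3/2) = 6.981.
T₂ = 92.29 × 6.981 = 644.3 min.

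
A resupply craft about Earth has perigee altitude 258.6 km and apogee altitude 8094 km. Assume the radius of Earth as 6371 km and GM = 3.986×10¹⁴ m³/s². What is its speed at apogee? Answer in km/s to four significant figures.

r_p = 6371 + 258.6 = 6629.6 km = 6.6296×10⁶ m.
r_a = 6371 + 8094 = 14465 km = 1.4465×10⁷ m.
Semi-major axis a = (r_p + r_a)/2 = 10547 km = 1.055×10⁷ m.
Vis-viva: v² = μ(2/r − 1/a) = 3.986×10¹⁴ × (1.383×10⁻⁷ − 9.481×10⁻⁸) = 1.732×10⁷ m²/s².
v = 4162 m/s = 4.162 km/s.

v ≈ 4.162 km/s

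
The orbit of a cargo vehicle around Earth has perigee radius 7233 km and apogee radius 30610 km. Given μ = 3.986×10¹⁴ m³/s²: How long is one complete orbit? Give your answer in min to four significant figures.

T ≈ 431.7 min

Semi-major axis a = (r_p + r_a)/2 = (7233.0 + 30610)/2 = 18922 km = 1.892×10⁷ m.
By Kepler's third law T = 2π√(a³/μ) = 2π × 4.123×10³ = 2.590×10⁴ s.
= 431.7 min.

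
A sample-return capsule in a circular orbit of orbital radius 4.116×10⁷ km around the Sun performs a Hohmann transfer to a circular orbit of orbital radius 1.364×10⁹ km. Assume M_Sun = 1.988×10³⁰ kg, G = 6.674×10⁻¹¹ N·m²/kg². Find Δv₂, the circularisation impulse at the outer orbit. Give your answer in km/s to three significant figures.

μ = GM = 6.674×10⁻¹¹ × 1.988×10³⁰ = 1.327×10²⁰ m³/s².
r₁ = 4.116×10⁷ km = 4.116×10¹⁰ m.
r₂ = 1.364×10⁹ km = 1.364×10¹² m.
Transfer ellipse a_t = (r₁ + r₂)/2 = 7.026×10¹¹ m.
At r₁: circular v_c1 = √(μ/r₁) = 56780 m/s; transfer-perihelion v_p = √[μ(2/r₁ − 1/a_t)] = 79110 m/s.
At r₂: circular v_c2 = √(μ/r₂) = 9863 m/s; transfer-aphelion v_a = √[μ(2/r₂ − 1/a_t)] = 2387 m/s.
Δv₂ = v_c2 − v_a = 7475 m/s.
= 7.475 km/s.

Δv ≈ 7.48 km/s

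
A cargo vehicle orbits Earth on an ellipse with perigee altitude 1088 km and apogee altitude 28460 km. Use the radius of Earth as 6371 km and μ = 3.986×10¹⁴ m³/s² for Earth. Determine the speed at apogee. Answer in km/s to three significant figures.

v ≈ 2.01 km/s

r_p = 6371 + 1088 = 7459.0 km = 7.4590×10⁶ m.
r_a = 6371 + 28460 = 34831 km = 3.4831×10⁷ m.
Semi-major axis a = (r_p + r_a)/2 = 21145 km = 2.114×10⁷ m.
Vis-viva: v² = μ(2/r − 1/a) = 3.986×10¹⁴ × (5.742×10⁻⁸ − 4.729×10⁻⁸) = 4.037×10⁶ m²/s².
v = 2009 m/s = 2.009 km/s.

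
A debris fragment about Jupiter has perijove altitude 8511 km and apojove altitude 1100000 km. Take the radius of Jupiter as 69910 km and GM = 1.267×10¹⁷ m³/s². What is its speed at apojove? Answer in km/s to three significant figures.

r_p = 69910 + 8511 = 78421 km = 7.8421×10⁷ m.
r_a = 69910 + 1100000 = 1169900 km = 1.1699×10⁹ m.
Semi-major axis a = (r_p + r_a)/2 = 6.2417×10⁵ km = 6.242×10⁸ m.
Vis-viva: v² = μ(2/r − 1/a) = 1.267×10¹⁷ × (1.710×10⁻⁹ − 1.602×10⁻⁹) = 1.361×10⁷ m²/s².
v = 3689 m/s = 3.689 km/s.

v ≈ 3.69 km/s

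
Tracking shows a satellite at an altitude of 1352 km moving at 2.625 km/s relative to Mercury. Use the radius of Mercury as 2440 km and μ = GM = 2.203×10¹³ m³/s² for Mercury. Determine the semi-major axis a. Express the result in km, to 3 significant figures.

r = 2440 + 1352 = 3792.0 km = 3.792×10⁶ m.
Specific orbital energy ε = v²/2 − μ/r = (2625)²/2 − 2.203×10¹³/3.792×10⁶ = -2.364×10⁶ J/kg.
Since ε = −μ/(2a), a = −μ/(2ε) = 4.659×10⁶ m = 4658.9 km.

a ≈ 4660 km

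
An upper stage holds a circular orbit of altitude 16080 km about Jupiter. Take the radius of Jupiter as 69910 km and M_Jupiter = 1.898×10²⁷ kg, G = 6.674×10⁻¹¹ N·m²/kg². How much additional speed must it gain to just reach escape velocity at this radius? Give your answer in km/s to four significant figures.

μ = GM = 6.674×10⁻¹¹ × 1.898×10²⁷ = 1.267×10¹⁷ m³/s².
r = 69910 + 16080 = 85990 km = 8.5990×10⁷ m.
Circular speed v_c = √(μ/r) = 38380 m/s.
Escape speed v_esc = √(2μ/r) = √2 × v_c = 54280 m/s.
Δv = v_esc − v_c = 15900 m/s = 15.90 km/s.

Δv ≈ 15.90 km/s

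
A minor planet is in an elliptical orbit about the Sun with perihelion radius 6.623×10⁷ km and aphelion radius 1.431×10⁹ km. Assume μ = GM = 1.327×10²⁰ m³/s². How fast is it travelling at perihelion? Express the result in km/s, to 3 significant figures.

Semi-major axis a = (r_p + r_a)/2 = 7.4862×10⁸ km = 7.486×10¹¹ m.
Vis-viva: v² = μ(2/r − 1/a) = 1.327×10²⁰ × (3.020×10⁻¹¹ − 1.336×10⁻¹²) = 3.830×10⁹ m²/s².
v = 61890 m/s = 61.89 km/s.

v ≈ 61.9 km/s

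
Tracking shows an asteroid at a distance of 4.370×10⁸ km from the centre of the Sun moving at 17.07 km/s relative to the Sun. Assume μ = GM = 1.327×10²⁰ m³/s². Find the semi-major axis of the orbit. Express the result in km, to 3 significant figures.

r = 4.370×10¹¹ m.
Vis-viva rearranged: 1/a = 2/r − v²/μ = 4.577×10⁻¹² − 2.196×10⁻¹² = 2.381×10⁻¹² m⁻¹.
a = 4.200×10¹¹ m = 4.2002×10⁸ km.

a ≈ 4.20×10⁸ km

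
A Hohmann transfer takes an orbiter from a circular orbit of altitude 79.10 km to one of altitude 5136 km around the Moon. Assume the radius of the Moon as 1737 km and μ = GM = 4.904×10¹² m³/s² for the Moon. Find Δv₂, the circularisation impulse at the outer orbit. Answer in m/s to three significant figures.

Δv ≈ 299 m/s

r₁ = 1737 + 79.10 = 1816.1 km = 1.8161×10⁶ m.
r₂ = 1737 + 5136 = 6873.0 km = 6.8730×10⁶ m.
Transfer ellipse a_t = (r₁ + r₂)/2 = 4.345×10⁶ m.
At r₁: circular v_c1 = √(μ/r₁) = 1643 m/s; transfer-perilune v_p = √[μ(2/r₁ − 1/a_t)] = 2067 m/s.
At r₂: circular v_c2 = √(μ/r₂) = 844.7 m/s; transfer-apolune v_a = √[μ(2/r₂ − 1/a_t)] = 546.1 m/s.
Δv₂ = v_c2 − v_a = 298.6 m/s.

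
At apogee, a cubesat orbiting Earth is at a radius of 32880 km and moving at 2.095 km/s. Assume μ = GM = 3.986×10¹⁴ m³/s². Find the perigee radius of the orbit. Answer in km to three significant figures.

perigee radius ≈ 7270 km

r_a = 3.288×10⁷ m.
Specific energy ε = v²/2 − μ/r = -9.928×10⁶ J/kg, so a = −μ/(2ε) = 2.007×10⁷ m.
The apsides satisfy r_p + r_a = 2a, so the perigee radius is 2a − r_a = 7.268×10⁶ m = 7267.6 km.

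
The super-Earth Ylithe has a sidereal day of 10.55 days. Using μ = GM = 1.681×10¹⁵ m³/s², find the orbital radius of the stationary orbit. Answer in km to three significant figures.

r_sync ≈ 3.28×10⁵ km

T = 10.55 days = 9.115×10⁵ s.
A synchronous orbit has period T, so by Kepler's third law a = (μT²/4π²)^(1/3).
μT²/4π² = 1.681×10¹⁵ × (9.115×10⁵)² / 39.48 = 3.538×10²⁵ m³.
a = 3.283×10⁸ m = 3.2828×10⁵ km.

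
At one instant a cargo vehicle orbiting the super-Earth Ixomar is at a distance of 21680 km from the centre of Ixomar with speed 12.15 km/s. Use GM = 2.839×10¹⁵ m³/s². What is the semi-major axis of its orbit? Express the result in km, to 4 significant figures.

a ≈ 24840 km

r = 2.168×10⁷ m.
Specific orbital energy ε = v²/2 − μ/r = (12150)²/2 − 2.839×10¹⁵/2.168×10⁷ = -5.714×10⁷ J/kg.
Since ε = −μ/(2a), a = −μ/(2ε) = 2.484×10⁷ m = 24843 km.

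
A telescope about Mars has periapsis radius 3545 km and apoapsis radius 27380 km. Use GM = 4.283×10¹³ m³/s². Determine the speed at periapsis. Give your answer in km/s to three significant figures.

v ≈ 4.63 km/s

Semi-major axis a = (r_p + r_a)/2 = 15462 km = 1.546×10⁷ m.
Vis-viva: v² = μ(2/r − 1/a) = 4.283×10¹³ × (5.642×10⁻⁷ − 6.467×10⁻⁸) = 2.139×10⁷ m²/s².
v = 4625 m/s = 4.625 km/s.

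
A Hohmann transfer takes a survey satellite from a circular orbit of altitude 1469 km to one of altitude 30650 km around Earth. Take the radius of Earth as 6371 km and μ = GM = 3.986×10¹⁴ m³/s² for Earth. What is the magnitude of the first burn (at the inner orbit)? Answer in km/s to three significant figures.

Δv ≈ 2.03 km/s

r₁ = 6371 + 1469 = 7840.0 km = 7.8400×10⁶ m.
r₂ = 6371 + 30650 = 37021 km = 3.7021×10⁷ m.
Transfer ellipse a_t = (r₁ + r₂)/2 = 2.243×10⁷ m.
At r₁: circular v_c1 = √(μ/r₁) = 7130 m/s; transfer-perigee v_p = √[μ(2/r₁ − 1/a_t)] = 9160 m/s.
Δv₁ = v_p − v_c1 = 2030 m/s.
= 2.030 km/s.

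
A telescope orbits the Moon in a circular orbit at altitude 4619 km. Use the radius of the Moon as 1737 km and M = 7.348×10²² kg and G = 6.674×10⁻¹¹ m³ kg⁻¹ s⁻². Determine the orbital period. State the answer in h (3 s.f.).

μ = GM = 6.674×10⁻¹¹ × 7.348×10²² = 4.904×10¹² m³/s².
r = 1737 + 4619 = 6356.0 km = 6.3560×10⁶ m.
Kepler's third law: T = 2π√(r³/μ) = 2π√((6.356×10⁶)³ / 4.904×10¹²).
r³/μ = 5.236×10⁷ s², so T = 2π × 7.236×10³ = 4.547×10⁴ s.
Converting: 4.547×10⁴ s ÷ 3600 = 12.63 h.

T ≈ 12.6 h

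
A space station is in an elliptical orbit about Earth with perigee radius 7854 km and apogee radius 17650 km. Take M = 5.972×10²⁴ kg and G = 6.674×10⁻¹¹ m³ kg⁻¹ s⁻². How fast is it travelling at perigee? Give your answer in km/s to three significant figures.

μ = GM = 6.674×10⁻¹¹ × 5.972×10²⁴ = 3.986×10¹⁴ m³/s².
Semi-major axis a = (r_p + r_a)/2 = 12752 km = 1.275×10⁷ m.
Vis-viva: v² = μ(2/r − 1/a) = 3.986×10¹⁴ × (2.546×10⁻⁷ − 7.842×10⁻⁸) = 7.024×10⁷ m²/s².
v = 8381 m/s = 8.381 km/s.

v ≈ 8.38 km/s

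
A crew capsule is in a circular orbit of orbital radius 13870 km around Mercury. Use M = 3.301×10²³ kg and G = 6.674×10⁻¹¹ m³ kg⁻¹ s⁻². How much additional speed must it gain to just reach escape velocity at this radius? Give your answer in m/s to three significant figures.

μ = GM = 6.674×10⁻¹¹ × 3.301×10²³ = 2.203×10¹³ m³/s².
r = 13870 km = 1.387×10⁷ m.
Circular speed v_c = √(μ/r) = 1260 m/s.
Escape speed v_esc = √(2μ/r) = √2 × v_c = 1782 m/s.
Δv = v_esc − v_c = 522.0 m/s.

Δv ≈ 522 m/s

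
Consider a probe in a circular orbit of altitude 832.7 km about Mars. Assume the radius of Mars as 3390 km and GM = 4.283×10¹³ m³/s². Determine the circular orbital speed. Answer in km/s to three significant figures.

r = 3390 + 832.7 = 4222.7 km = 4.2227×10⁶ m.
For a circular orbit v = √(μ/r) = √(4.283×10¹³ / 4.223×10⁶) = √(1.014×10⁷) = 3185 m/s.
That is 3.185 km/s.

v ≈ 3.18 km/s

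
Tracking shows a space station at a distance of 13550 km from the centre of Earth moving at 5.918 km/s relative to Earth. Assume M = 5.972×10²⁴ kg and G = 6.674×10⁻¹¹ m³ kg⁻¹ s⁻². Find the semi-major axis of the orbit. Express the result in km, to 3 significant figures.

μ = GM = 6.674×10⁻¹¹ × 5.972×10²⁴ = 3.986×10¹⁴ m³/s².
r = 1.355×10⁷ m.
Vis-viva rearranged: 1/a = 2/r − v²/μ = 1.476×10⁻⁷ − 8.787×10⁻⁸ = 5.973×10⁻⁸ m⁻¹.
a = 1.674×10⁷ m = 16742 km.

a ≈ 16700 km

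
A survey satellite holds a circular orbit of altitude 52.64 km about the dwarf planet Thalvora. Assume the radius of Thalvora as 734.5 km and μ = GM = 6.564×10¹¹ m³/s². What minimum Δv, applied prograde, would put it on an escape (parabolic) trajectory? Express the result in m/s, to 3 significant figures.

Δv ≈ 378 m/s

r = 734.5 + 52.64 = 787.14 km = 7.8714×10⁵ m.
Circular speed v_c = √(μ/r) = 913.2 m/s.
Escape speed v_esc = √(2μ/r) = √2 × v_c = 1291 m/s.
Δv = v_esc − v_c = 378.3 m/s.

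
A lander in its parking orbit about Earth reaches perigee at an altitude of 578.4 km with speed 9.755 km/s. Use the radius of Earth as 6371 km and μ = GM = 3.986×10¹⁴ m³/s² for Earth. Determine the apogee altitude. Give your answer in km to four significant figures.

apogee altitude ≈ 27450 km

r_p = 6371 + 578.4 = 6949.4 km = 6.949×10⁶ m.
Specific energy ε = v²/2 − μ/r = -9.777×10⁶ J/kg, so a = −μ/(2ε) = 2.038×10⁷ m.
The apsides satisfy r_p + r_a = 2a, so the apogee radius is 2a − r_p = 3.382×10⁷ m = 33818 km.
Apogee altitude = 33818 − 6371 = 27447 km.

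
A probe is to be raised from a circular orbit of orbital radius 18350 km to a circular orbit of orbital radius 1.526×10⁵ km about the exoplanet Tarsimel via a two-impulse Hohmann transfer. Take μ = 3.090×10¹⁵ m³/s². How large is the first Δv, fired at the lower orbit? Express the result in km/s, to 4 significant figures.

r₁ = 18350 km = 1.835×10⁷ m.
r₂ = 1.526×10⁵ km = 1.526×10⁸ m.
Transfer ellipse a_t = (r₁ + r₂)/2 = 8.548×10⁷ m.
At r₁: circular v_c1 = √(μ/r₁) = 12980 m/s; transfer-periapsis v_p = √[μ(2/r₁ − 1/a_t)] = 17340 m/s.
Δv₁ = v_p − v_c1 = 4362 m/s.
= 4.362 km/s.

Δv ≈ 4.362 km/s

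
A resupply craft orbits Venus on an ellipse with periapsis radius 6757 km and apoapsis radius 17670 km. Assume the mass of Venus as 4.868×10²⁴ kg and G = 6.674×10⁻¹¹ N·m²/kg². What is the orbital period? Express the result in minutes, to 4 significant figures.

μ = GM = 6.674×10⁻¹¹ × 4.868×10²⁴ = 3.249×10¹⁴ m³/s².
Semi-major axis a = (r_p + r_a)/2 = (6757.0 + 17670)/2 = 12214 km = 1.221×10⁷ m.
By Kepler's third law T = 2π√(a³/μ) = 2π × 2.368×10³ = 1.488×10⁴ s.
= 248.0 minutes.

T ≈ 248.0 minutes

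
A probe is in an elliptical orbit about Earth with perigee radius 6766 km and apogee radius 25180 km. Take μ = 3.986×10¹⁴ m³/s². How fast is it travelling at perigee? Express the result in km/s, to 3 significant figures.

Semi-major axis a = (r_p + r_a)/2 = 15973 km = 1.597×10⁷ m.
Vis-viva: v² = μ(2/r − 1/a) = 3.986×10¹⁴ × (2.956×10⁻⁷ − 6.261×10⁻⁸) = 9.287×10⁷ m²/s².
v = 9637 m/s = 9.637 km/s.

v ≈ 9.64 km/s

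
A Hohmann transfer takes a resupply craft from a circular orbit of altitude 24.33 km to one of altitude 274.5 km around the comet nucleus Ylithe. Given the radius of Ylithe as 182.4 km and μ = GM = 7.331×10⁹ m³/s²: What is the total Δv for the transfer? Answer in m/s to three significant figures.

Δv_total ≈ 59.3 m/s

r₁ = 182.4 + 24.33 = 206.73 km = 2.0673×10⁵ m.
r₂ = 182.4 + 274.5 = 456.90 km = 4.5690×10⁵ m.
Transfer ellipse a_t = (r₁ + r₂)/2 = 3.318×10⁵ m.
At r₁: circular v_c1 = √(μ/r₁) = 188.3 m/s; transfer-periapsis v_p = √[μ(2/r₁ − 1/a_t)] = 221.0 m/s.
Δv₁ = v_p − v_c1 = 32.66 m/s.
At r₂: circular v_c2 = √(μ/r₂) = 126.7 m/s; transfer-apoapsis v_a = √[μ(2/r₂ − 1/a_t)] = 99.98 m/s.
Δv₂ = v_c2 − v_a = 26.69 m/s.
Total Δv = Δv₁ + Δv₂ = 59.35 m/s.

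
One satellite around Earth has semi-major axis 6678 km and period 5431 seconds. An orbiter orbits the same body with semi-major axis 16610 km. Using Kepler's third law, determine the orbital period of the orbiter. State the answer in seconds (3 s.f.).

Kepler's third law: T² ∝ a³, so T₂ = T₁ (a₂/a₁)^(3/2).
a₂/a₁ = 2.487, (a₂/a₁)^(3/2) = 3.923.
T₂ = 5431 × 3.923 = 21300 seconds.

T₂ ≈ 21300 seconds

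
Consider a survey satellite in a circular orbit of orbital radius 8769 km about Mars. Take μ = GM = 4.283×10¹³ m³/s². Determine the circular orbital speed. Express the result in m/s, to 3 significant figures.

v ≈ 2210 m/s

r = 8769 km = 8.769×10⁶ m.
For a circular orbit v = √(μ/r) = √(4.283×10¹³ / 8.769×10⁶) = √(4.884×10⁶) = 2210 m/s.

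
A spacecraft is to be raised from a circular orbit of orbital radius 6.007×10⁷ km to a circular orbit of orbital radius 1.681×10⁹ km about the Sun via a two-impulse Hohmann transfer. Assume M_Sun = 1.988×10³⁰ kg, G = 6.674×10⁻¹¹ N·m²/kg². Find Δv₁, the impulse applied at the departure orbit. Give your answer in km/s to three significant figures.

Δv ≈ 18.3 km/s

μ = GM = 6.674×10⁻¹¹ × 1.988×10³⁰ = 1.327×10²⁰ m³/s².
r₁ = 6.007×10⁷ km = 6.007×10¹⁰ m.
r₂ = 1.681×10⁹ km = 1.681×10¹² m.
Transfer ellipse a_t = (r₁ + r₂)/2 = 8.705×10¹¹ m.
At r₁: circular v_c1 = √(μ/r₁) = 47000 m/s; transfer-perihelion v_p = √[μ(2/r₁ − 1/a_t)] = 65310 m/s.
Δv₁ = v_p − v_c1 = 18310 m/s.
= 18.31 km/s.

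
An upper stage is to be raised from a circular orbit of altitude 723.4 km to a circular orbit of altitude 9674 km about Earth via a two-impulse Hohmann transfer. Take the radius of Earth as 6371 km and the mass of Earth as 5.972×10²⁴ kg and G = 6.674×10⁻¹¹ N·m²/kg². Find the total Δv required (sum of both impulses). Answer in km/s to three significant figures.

Δv_total ≈ 2.41 km/s

μ = GM = 6.674×10⁻¹¹ × 5.972×10²⁴ = 3.986×10¹⁴ m³/s².
r₁ = 6371 + 723.4 = 7094.4 km = 7.0944×10⁶ m.
r₂ = 6371 + 9674 = 16045 km = 1.6045×10⁷ m.
Transfer ellipse a_t = (r₁ + r₂)/2 = 1.157×10⁷ m.
At r₁: circular v_c1 = √(μ/r₁) = 7495 m/s; transfer-perigee v_p = √[μ(2/r₁ − 1/a_t)] = 8827 m/s.
Δv₁ = v_p − v_c1 = 1331 m/s.
At r₂: circular v_c2 = √(μ/r₂) = 4984 m/s; transfer-apogee v_a = √[μ(2/r₂ − 1/a_t)] = 3903 m/s.
Δv₂ = v_c2 − v_a = 1081 m/s.
Total Δv = Δv₁ + Δv₂ = 2413 m/s = 2.413 km/s.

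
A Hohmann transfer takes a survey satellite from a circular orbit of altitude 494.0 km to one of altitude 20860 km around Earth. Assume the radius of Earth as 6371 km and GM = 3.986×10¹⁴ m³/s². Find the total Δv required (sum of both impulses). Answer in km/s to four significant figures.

r₁ = 6371 + 494.0 = 6865.0 km = 6.8650×10⁶ m.
r₂ = 6371 + 20860 = 27231 km = 2.7231×10⁷ m.
Transfer ellipse a_t = (r₁ + r₂)/2 = 1.705×10⁷ m.
At r₁: circular v_c1 = √(μ/r₁) = 7620 m/s; transfer-perigee v_p = √[μ(2/r₁ − 1/a_t)] = 9630 m/s.
Δv₁ = v_p − v_c1 = 2010 m/s.
At r₂: circular v_c2 = √(μ/r₂) = 3826 m/s; transfer-apogee v_a = √[μ(2/r₂ − 1/a_t)] = 2428 m/s.
Δv₂ = v_c2 − v_a = 1398 m/s.
Total Δv = Δv₁ + Δv₂ = 3409 m/s = 3.409 km/s.

Δv_total ≈ 3.409 km/s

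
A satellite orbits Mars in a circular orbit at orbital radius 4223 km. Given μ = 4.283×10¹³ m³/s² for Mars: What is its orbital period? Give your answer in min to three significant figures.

r = 4223 km = 4.223×10⁶ m.
Kepler's third law: T = 2π√(r³/μ) = 2π√((4.223×10⁶)³ / 4.283×10¹³).
r³/μ = 1.758×10⁶ s², so T = 2π × 1.326×10³ = 8.332×10³ s.
Converting: 8.332×10³ s ÷ 60.00 = 138.9 min.

T ≈ 139 min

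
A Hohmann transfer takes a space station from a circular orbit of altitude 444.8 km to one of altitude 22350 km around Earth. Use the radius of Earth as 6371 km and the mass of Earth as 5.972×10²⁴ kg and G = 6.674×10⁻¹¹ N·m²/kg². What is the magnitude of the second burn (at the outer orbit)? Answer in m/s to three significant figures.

μ = GM = 6.674×10⁻¹¹ × 5.972×10²⁴ = 3.986×10¹⁴ m³/s².
r₁ = 6371 + 444.8 = 6815.8 km = 6.8158×10⁶ m.
r₂ = 6371 + 22350 = 28721 km = 2.8721×10⁷ m.
Transfer ellipse a_t = (r₁ + r₂)/2 = 1.777×10⁷ m.
At r₁: circular v_c1 = √(μ/r₁) = 7647 m/s; transfer-perigee v_p = √[μ(2/r₁ − 1/a_t)] = 9722 m/s.
At r₂: circular v_c2 = √(μ/r₂) = 3725 m/s; transfer-apogee v_a = √[μ(2/r₂ − 1/a_t)] = 2307 m/s.
Δv₂ = v_c2 − v_a = 1418 m/s.

Δv ≈ 1420 m/s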